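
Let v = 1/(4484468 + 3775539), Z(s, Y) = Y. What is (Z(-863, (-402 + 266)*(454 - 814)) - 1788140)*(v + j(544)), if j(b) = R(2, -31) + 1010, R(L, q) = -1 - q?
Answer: -14940264534969580/8260007 ≈ -1.8087e+9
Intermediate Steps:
j(b) = 1040 (j(b) = (-1 - 1*(-31)) + 1010 = (-1 + 31) + 1010 = 30 + 1010 = 1040)
v = 1/8260007 ≈ 1.2107e-7
(Z(-863, (-402 + 266)*(454 - 814)) - 1788140)*(v + j(544)) = ((-402 + 266)*(454 - 814) - 1788140)*(1/8260007 + 1040) = (-136*(-360) - 1788140)*(8590407281/8260007) = (48960 - 1788140)*(8590407281/8260007) = -1739180*8590407281/8260007 = -14940264534969580/8260007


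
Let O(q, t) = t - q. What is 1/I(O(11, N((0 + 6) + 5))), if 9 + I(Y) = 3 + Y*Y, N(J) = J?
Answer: -⅙ ≈ -0.16667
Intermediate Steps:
I(Y) = -6 + Y² (I(Y) = -9 + (3 + Y*Y) = -9 + (3 + Y²) = -6 + Y²)
1/I(O(11, N((0 + 6) + 5))) = 1/(-6 + (((0 + 6) + 5) - 1*11)²) = 1/(-6 + ((6 + 5) - 11)²) = 1/(-6 + (11 - 11)²) = 1/(-6 + 0²) = 1/(-6 + 0) = 1/(-6) = -⅙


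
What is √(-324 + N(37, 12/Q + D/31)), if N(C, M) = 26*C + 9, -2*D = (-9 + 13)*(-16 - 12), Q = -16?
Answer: √647 ≈ 25.436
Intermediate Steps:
D = 56 (D = -(-9 + 13)*(-16 - 12)/2 = -2*(-28) = -½*(-112) = 56)
N(C, M) = 9 + 26*C
√(-324 + N(37, 12/Q + D/31)) = √(-324 + (9 + 26*37)) = √(-324 + (9 + 962)) = √(-324 + 971) = √647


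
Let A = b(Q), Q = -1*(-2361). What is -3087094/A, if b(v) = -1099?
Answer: 3087094/1099 ≈ 2809.0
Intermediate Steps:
Q = 2361
A = -1099
-3087094/A = -3087094/(-1099) = -3087094*(-1/1099) = 3087094/1099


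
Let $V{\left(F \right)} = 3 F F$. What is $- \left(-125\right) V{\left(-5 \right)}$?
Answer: $9375$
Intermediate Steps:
$V{\left(F \right)} = 3 F^{2}$
$- \left(-125\right) V{\left(-5 \right)} = - \left(-125\right) 3 \left(-5\right)^{2} = - \left(-125\right) 3 \cdot 25 = - \left(-125\right) 75 = \left(-1\right) \left(-9375\right) = 9375$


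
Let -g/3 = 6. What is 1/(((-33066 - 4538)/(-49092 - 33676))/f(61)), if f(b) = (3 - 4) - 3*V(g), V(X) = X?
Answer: 156668/1343 ≈ 116.66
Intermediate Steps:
g = -18 (g = -3*6 = -18)
f(b) = 53 (f(b) = (3 - 4) - 3*(-18) = -1 + 54 = 53)
1/(((-33066 - 4538)/(-49092 - 33676))/f(61)) = 1/(((-33066 - 4538)/(-49092 - 33676))/53) = 1/(-37604/(-82768)*(1/53)) = 1/(-37604*(-1/82768)*(1/53)) = 1/((1343/2956)*(1/53)) = 1/(1343/156668) = 156668/1343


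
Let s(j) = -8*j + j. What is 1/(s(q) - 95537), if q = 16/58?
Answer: -29/2770629 ≈ -1.0467e-5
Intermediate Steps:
q = 8/29 (q = 16*(1/58) = 8/29 ≈ 0.27586)
s(j) = -7*j
1/(s(q) - 95537) = 1/(-7*8/29 - 95537) = 1/(-56/29 - 95537) = 1/(-2770629/29) = -29/2770629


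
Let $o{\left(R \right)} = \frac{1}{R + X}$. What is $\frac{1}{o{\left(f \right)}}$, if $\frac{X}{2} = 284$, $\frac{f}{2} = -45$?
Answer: $478$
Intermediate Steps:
$f = -90$ ($f = 2 \left(-45\right) = -90$)
$X = 568$ ($X = 2 \cdot 284 = 568$)
$o{\left(R \right)} = \frac{1}{568 + R}$ ($o{\left(R \right)} = \frac{1}{R + 568} = \frac{1}{568 + R}$)
$\frac{1}{o{\left(f \right)}} = \frac{1}{\frac{1}{568 - 90}} = \frac{1}{\frac{1}{478}} = 478$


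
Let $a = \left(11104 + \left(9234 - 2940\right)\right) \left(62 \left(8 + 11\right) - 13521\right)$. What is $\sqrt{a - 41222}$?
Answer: $4 i \sqrt{13424046} \approx 14656.0 i$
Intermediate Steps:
$a = -214743514$ ($a = \left(11104 + 6294\right) \left(62 \cdot 19 - 13521\right) = 17398 \left(1178 - 13521\right) = 17398 \left(-12343\right) = -214743514$)
$\sqrt{a - 41222} = \sqrt{-214743514 - 41222} = \sqrt{-214784736} = 4 i \sqrt{13424046}$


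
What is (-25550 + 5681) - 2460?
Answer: -22329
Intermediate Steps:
(-25550 + 5681) - 2460 = -19869 - 2460 = -22329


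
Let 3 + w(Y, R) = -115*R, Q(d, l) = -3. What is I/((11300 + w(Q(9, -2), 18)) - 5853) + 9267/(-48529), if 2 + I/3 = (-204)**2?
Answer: 3013595280/81868423 ≈ 36.810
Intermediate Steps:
w(Y, R) = -3 - 115*R
I = 124842 (I = -6 + 3*(-204)**2 = -6 + 3*41616 = -6 + 124848 = 124842)
I/((11300 + w(Q(9, -2), 18)) - 5853) + 9267/(-48529) = 124842/((11300 + (-3 - 115*18)) - 5853) + 9267/(-48529) = 124842/((11300 + (-3 - 2070)) - 5853) + 9267*(-1/48529) = 124842/((11300 - 2073) - 5853) - 9267/48529 = 124842/(9227 - 5853) - 9267/48529 = 124842/3374 - 9267/48529 = 124842*(1/3374) - 9267/48529 = 62421/1687 - 9267/48529 = 3013595280/81868423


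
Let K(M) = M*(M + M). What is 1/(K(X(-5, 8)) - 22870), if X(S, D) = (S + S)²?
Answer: -1/2870 ≈ -0.00034843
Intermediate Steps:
X(S, D) = 4*S² (X(S, D) = (2*S)² = 4*S²)
K(M) = 2*M² (K(M) = M*(2*M) = 2*M²)
1/(K(X(-5, 8)) - 22870) = 1/(2*(4*(-5)²)² - 22870) = 1/(2*(4*25)² - 22870) = 1/(2*100² - 22870) = 1/(2*10000 - 22870) = 1/(20000 - 22870) = 1/(-2870) = -1/2870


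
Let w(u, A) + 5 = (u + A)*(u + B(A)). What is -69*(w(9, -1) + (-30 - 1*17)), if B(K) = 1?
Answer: -1932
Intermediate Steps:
w(u, A) = -5 + (1 + u)*(A + u) (w(u, A) = -5 + (u + A)*(u + 1) = -5 + (A + u)*(1 + u) = -5 + (1 + u)*(A + u))
-69*(w(9, -1) + (-30 - 1*17)) = -69*((-5 - 1 + 9 + 9² - 1*9) + (-30 - 1*17)) = -69*((-5 - 1 + 9 + 81 - 9) + (-30 - 17)) = -69*(75 - 47) = -69*28 = -1932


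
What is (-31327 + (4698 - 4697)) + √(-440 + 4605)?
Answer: -31326 + 7*√85 ≈ -31261.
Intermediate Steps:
(-31327 + (4698 - 4697)) + √(-440 + 4605) = (-31327 + 1) + √4165 = -31326 + 7*√85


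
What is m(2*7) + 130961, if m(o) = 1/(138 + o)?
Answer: 19906073/152 ≈ 1.3096e+5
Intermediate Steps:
m(2*7) + 130961 = 1/(138 + 2*7) + 130961 = 1/(138 + 14) + 130961 = 1/152 + 130961 = 19906073/152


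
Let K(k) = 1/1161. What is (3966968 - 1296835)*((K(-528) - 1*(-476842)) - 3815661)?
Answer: -10350420407918114/1161 ≈ -8.9151e+12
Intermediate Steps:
K(k) = 1/1161
(3966968 - 1296835)*((K(-528) - 1*(-476842)) - 3815661) = (3966968 - 1296835)*((1/1161 - 1*(-476842)) - 3815661) = 2670133*((1/1161 + 476842) - 3815661) = 2670133*(553613563/1161 - 3815661) = 2670133*(-3876368858/1161) = -10350420407918114/1161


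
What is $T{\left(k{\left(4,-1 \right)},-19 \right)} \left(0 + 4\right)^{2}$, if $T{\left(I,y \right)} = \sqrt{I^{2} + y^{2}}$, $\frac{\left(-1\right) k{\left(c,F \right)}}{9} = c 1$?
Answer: $16 \sqrt{1657} \approx 651.3$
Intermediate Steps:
$k{\left(c,F \right)} = - 9 c$ ($k{\left(c,F \right)} = - 9 c 1 = - 9 c$)
$T{\left(k{\left(4,-1 \right)},-19 \right)} \left(0 + 4\right)^{2} = \sqrt{\left(\left(-9\right) 4\right)^{2} + \left(-19\right)^{2}} \left(0 + 4\right)^{2} = \sqrt{\left(-36\right)^{2} + 361} \cdot 4^{2} = \sqrt{1296 + 361} \cdot 16 = \sqrt{1657} \cdot 16 = 16 \sqrt{1657}$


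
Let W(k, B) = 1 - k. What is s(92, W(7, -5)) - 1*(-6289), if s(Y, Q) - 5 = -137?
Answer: 6157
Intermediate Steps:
s(Y, Q) = -132 (s(Y, Q) = 5 - 137 = -132)
s(92, W(7, -5)) - 1*(-6289) = -132 - 1*(-6289) = -132 + 6289 = 6157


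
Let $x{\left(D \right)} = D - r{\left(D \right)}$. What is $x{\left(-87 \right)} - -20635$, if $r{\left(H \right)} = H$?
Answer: $20635$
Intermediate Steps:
$x{\left(D \right)} = 0$ ($x{\left(D \right)} = D - D = 0$)
$x{\left(-87 \right)} - -20635 = 0 - -20635 = 0 + 20635 = 20635$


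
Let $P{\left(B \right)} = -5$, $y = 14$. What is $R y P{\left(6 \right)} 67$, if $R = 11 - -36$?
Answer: $-220430$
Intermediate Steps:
$R = 47$ ($R = 11 + 36 = 47$)
$R y P{\left(6 \right)} 67 = 47 \cdot 14 \left(-5\right) 67 = 47 \left(-70\right) 67 = \left(-3290\right) 67 = -220430$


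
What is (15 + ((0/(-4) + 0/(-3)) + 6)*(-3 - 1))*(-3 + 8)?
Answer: -45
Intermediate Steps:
(15 + ((0/(-4) + 0/(-3)) + 6)*(-3 - 1))*(-3 + 8) = (15 + ((0*(-¼) + 0*(-⅓)) + 6)*(-4))*5 = (15 + ((0 + 0) + 6)*(-4))*5 = (15 + (0 + 6)*(-4))*5 = (15 + 6*(-4))*5 = (15 - 24)*5 = -9*5 = -45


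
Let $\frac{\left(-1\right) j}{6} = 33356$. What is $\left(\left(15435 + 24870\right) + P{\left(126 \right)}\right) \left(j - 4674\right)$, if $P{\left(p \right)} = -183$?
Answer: $-8217386820$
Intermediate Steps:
$j = -200136$ ($j = \left(-6\right) 33356 = -200136$)
$\left(\left(15435 + 24870\right) + P{\left(126 \right)}\right) \left(j - 4674\right) = \left(\left(15435 + 24870\right) - 183\right) \left(-200136 - 4674\right) = \left(40305 - 183\right) \left(-204810\right) = 40122 \left(-204810\right) = -8217386820$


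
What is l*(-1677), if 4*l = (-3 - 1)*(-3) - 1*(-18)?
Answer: -25155/2 ≈ -12578.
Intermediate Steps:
l = 15/2 (l = ((-3 - 1)*(-3) - 1*(-18))/4 = (-4*(-3) + 18)/4 = (12 + 18)/4 = (¼)*30 = 15/2 ≈ 7.5000)
l*(-1677) = (15/2)*(-1677) = -25155/2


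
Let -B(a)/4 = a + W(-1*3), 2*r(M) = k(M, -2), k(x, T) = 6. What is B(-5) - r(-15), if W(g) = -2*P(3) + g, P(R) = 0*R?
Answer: 29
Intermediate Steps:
r(M) = 3 (r(M) = (1/2)*6 = 3)
P(R) = 0
W(g) = g (W(g) = -2*0 + g = 0 + g = g)
B(a) = 12 - 4*a (B(a) = -4*(a - 1*3) = -4*(a - 3) = -4*(-3 + a) = 12 - 4*a)
B(-5) - r(-15) = (12 - 4*(-5)) - 1*3 = (12 + 20) - 3 = 32 - 3 = 29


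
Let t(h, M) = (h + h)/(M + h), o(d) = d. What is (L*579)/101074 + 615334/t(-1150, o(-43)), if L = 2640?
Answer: 18550319566547/58117550 ≈ 3.1919e+5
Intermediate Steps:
t(h, M) = 2*h/(M + h) (t(h, M) = (2*h)/(M + h) = 2*h/(M + h))
(L*579)/101074 + 615334/t(-1150, o(-43)) = (2640*579)/101074 + 615334/((2*(-1150)/(-43 - 1150))) = 1528560*(1/101074) + 615334/((2*(-1150)/(-1193))) = 764280/50537 + 615334/((2*(-1150)*(-1/1193))) = 764280/50537 + 615334/(2300/1193) = 764280/50537 + 615334*(1193/2300) = 764280/50537 + 367046731/1150 = 18550319566547/58117550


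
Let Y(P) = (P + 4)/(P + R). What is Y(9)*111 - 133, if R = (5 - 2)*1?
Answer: -51/4 ≈ -12.750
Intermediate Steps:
R = 3 (R = 3*1 = 3)
Y(P) = (4 + P)/(3 + P) (Y(P) = (P + 4)/(P + 3) = (4 + P)/(3 + P))
Y(9)*111 - 133 = ((4 + 9)/(3 + 9))*111 - 133 = (13/12)*111 - 133 = 481/4 - 133 = -51/4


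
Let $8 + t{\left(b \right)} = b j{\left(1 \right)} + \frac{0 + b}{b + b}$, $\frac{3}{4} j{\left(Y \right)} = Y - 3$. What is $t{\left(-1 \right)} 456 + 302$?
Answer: $-1902$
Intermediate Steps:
$j{\left(Y \right)} = -4 + \frac{4 Y}{3}$ ($j{\left(Y \right)} = \frac{4 \left(Y - 3\right)}{3} = \frac{4 \left(-3 + Y\right)}{3} = -4 + \frac{4 Y}{3}$)
$t{\left(b \right)} = - \frac{15}{2} - \frac{8 b}{3}$ ($t{\left(b \right)} = -8 + \left(b \left(-4 + \frac{4}{3} \cdot 1\right) + \frac{0 + b}{b + b}\right) = -8 + \left(b \left(-4 + \frac{4}{3}\right) + \frac{b}{2 b}\right) = -8 + \left(b \left(- \frac{8}{3}\right) + b \frac{1}{2 b}\right) = -8 - \left(- \frac{1}{2} + \frac{8 b}{3}\right) = - \frac{15}{2} - \frac{8 b}{3}$)
$t{\left(-1 \right)} 456 + 302 = \left(- \frac{15}{2} - - \frac{8}{3}\right) 456 + 302 = \left(- \frac{15}{2} + \frac{8}{3}\right) 456 + 302 = \left(- \frac{29}{6}\right) 456 + 302 = -2204 + 302 = -1902$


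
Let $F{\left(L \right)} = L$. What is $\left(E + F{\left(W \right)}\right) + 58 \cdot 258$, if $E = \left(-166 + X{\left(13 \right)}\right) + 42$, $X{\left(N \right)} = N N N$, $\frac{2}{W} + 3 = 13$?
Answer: $\frac{85186}{5} \approx 17037.0$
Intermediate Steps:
$W = \frac{1}{5}$ ($W = \frac{2}{-3 + 13} = \frac{2}{10} = 2 \cdot \frac{1}{10} = \frac{1}{5} \approx 0.2$)
$X{\left(N \right)} = N^{3}$ ($X{\left(N \right)} = N^{2} N = N^{3}$)
$E = 2073$ ($E = \left(-166 + 13^{3}\right) + 42 = \left(-166 + 2197\right) + 42 = 2031 + 42 = 2073$)
$\left(E + F{\left(W \right)}\right) + 58 \cdot 258 = \left(2073 + \frac{1}{5}\right) + 58 \cdot 258 = \frac{10366}{5} + 14964 = \frac{85186}{5}$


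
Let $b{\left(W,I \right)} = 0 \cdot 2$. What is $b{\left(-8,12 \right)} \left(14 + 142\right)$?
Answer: $0$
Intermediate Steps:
$b{\left(W,I \right)} = 0$
$b{\left(-8,12 \right)} \left(14 + 142\right) = 0 \left(14 + 142\right) = 0 \cdot 156 = 0$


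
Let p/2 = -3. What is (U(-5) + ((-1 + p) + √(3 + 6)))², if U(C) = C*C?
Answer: 441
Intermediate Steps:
p = -6 (p = 2*(-3) = -6)
U(C) = C²
(U(-5) + ((-1 + p) + √(3 + 6)))² = ((-5)² + ((-1 - 6) + √(3 + 6)))² = (25 + (-7 + √9))² = (25 + (-7 + 3))² = (25 - 4)² = 21² = 441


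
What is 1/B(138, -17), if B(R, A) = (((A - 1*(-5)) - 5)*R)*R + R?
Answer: -1/323610 ≈ -3.0901e-6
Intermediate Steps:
B(R, A) = R + A*R² (B(R, A) = (((A + 5) - 5)*R)*R + R = (((5 + A) - 5)*R)*R + R = (A*R)*R + R = A*R² + R = R + A*R²)
1/B(138, -17) = 1/(138*(1 - 17*138)) = 1/(138*(1 - 2346)) = 1/(138*(-2345)) = 1/(-323610) = -1/323610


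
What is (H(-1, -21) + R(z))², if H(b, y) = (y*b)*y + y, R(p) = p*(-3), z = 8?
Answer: 236196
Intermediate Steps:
R(p) = -3*p
H(b, y) = y + b*y² (H(b, y) = (b*y)*y + y = b*y² + y = y + b*y²)
(H(-1, -21) + R(z))² = (-21*(1 - 1*(-21)) - 3*8)² = (-21*(1 + 21) - 24)² = (-21*22 - 24)² = (-462 - 24)² = (-486)² = 236196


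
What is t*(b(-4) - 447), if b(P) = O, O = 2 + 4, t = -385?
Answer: 169785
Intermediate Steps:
O = 6
b(P) = 6
t*(b(-4) - 447) = -385*(6 - 447) = -385*(-441) = 169785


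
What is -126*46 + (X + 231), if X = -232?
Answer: -5797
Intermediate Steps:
-126*46 + (X + 231) = -126*46 + (-232 + 231) = -5796 - 1 = -5797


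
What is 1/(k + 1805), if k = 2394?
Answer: 1/4199 ≈ 0.00023815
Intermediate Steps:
1/(k + 1805) = 1/(2394 + 1805) = 1/4199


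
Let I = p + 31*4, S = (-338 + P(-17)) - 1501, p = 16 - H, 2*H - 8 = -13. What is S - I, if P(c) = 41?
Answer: -3881/2 ≈ -1940.5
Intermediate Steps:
H = -5/2 (H = 4 + (½)*(-13) = 4 - 13/2 = -5/2 ≈ -2.5000)
p = 37/2 (p = 16 - 1*(-5/2) = 16 + 5/2 = 37/2 ≈ 18.500)
S = -1798 (S = (-338 + 41) - 1501 = -297 - 1501 = -1798)
I = 285/2 (I = 37/2 + 31*4 = 37/2 + 124 = 285/2 ≈ 142.50)
S - I = -1798 - 1*285/2 = -1798 - 285/2 = -3881/2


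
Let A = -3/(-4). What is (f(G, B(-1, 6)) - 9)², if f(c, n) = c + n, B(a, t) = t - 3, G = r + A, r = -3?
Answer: 1089/16 ≈ 68.063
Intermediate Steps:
A = ¾ (A = -3*(-¼) = ¾ ≈ 0.75000)
G = -9/4 (G = -3 + ¾ = -9/4 ≈ -2.2500)
B(a, t) = -3 + t
(f(G, B(-1, 6)) - 9)² = ((-9/4 + (-3 + 6)) - 9)² = ((-9/4 + 3) - 9)² = (¾ - 9)² = (-33/4)² = 1089/16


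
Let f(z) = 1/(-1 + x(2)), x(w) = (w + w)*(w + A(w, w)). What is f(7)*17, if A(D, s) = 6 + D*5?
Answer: 17/71 ≈ 0.23944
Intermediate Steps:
A(D, s) = 6 + 5*D
x(w) = 2*w*(6 + 6*w) (x(w) = (w + w)*(w + (6 + 5*w)) = (2*w)*(6 + 6*w) = 2*w*(6 + 6*w))
f(z) = 1/71 (f(z) = 1/(-1 + 12*2*(1 + 2)) = 1/(-1 + 12*2*3) = 1/(-1 + 72) = 1/71)
f(7)*17 = (1/71)*17 = 17/71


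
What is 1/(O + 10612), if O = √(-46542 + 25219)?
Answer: 10612/112635867 - I*√21323/112635867 ≈ 9.4215e-5 - 1.2964e-6*I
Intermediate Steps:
O = I*√21323 (O = √(-21323) = I*√21323 ≈ 146.02*I)
1/(O + 10612) = 1/(I*√21323 + 10612) = 1/(10612 + I*√21323)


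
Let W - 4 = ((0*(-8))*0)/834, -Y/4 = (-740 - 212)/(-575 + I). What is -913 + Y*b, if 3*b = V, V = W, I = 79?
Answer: -85861/93 ≈ -923.24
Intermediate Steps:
Y = -238/31 (Y = -4*(-740 - 212)/(-575 + 79) = -(-3808)/(-496) = -(-3808)*(-1)/496 = -4*119/62 = -238/31 ≈ -7.6774)
W = 4 (W = 4 + ((0*(-8))*0)/834 = 4 + (0*0)*(1/834) = 4 + 0*(1/834) = 4 + 0 = 4)
V = 4
b = 4/3 (b = (⅓)*4 = 4/3 ≈ 1.3333)
-913 + Y*b = -913 - 238/31*4/3 = -913 - 952/93 = -85861/93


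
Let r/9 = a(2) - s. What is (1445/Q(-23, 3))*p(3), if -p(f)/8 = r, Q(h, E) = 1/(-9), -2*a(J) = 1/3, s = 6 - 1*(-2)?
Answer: -7646940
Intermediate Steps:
s = 8 (s = 6 + 2 = 8)
a(J) = -⅙ (a(J) = -½/3 = -½*⅓ = -⅙)
Q(h, E) = -⅑
r = -147/2 (r = 9*(-⅙ - 1*8) = 9*(-⅙ - 8) = 9*(-49/6) = -147/2 ≈ -73.500)
p(f) = 588 (p(f) = -8*(-147/2) = 588)
(1445/Q(-23, 3))*p(3) = (1445/(-⅑))*588 = (1445*(-9))*588 = -13005*588 = -7646940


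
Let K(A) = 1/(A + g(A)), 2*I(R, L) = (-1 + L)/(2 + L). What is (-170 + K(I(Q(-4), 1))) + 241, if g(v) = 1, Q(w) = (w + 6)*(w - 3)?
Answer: 72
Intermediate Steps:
Q(w) = (-3 + w)*(6 + w) (Q(w) = (6 + w)*(-3 + w) = (-3 + w)*(6 + w))
I(R, L) = (-1 + L)/(2*(2 + L)) (I(R, L) = ((-1 + L)/(2 + L))/2 = (-1 + L)/(2*(2 + L)))
K(A) = 1/(1 + A) (K(A) = 1/(A + 1) = 1/(1 + A))
(-170 + K(I(Q(-4), 1))) + 241 = (-170 + 1/(1 + (-1 + 1)/(2*(2 + 1)))) + 241 = (-170 + 1/(1 + (1/2)*0/3)) + 241 = (-170 + 1/(1 + (1/2)*(1/3)*0)) + 241 = (-170 + 1/(1 + 0)) + 241 = (-170 + 1/1) + 241 = (-170 + 1) + 241 = -169 + 241 = 72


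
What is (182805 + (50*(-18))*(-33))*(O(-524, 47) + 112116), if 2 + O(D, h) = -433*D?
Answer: 72040470030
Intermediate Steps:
O(D, h) = -2 - 433*D
(182805 + (50*(-18))*(-33))*(O(-524, 47) + 112116) = (182805 + (50*(-18))*(-33))*((-2 - 433*(-524)) + 112116) = (182805 - 900*(-33))*((-2 + 226892) + 112116) = (182805 + 29700)*(226890 + 112116) = 212505*339006 = 72040470030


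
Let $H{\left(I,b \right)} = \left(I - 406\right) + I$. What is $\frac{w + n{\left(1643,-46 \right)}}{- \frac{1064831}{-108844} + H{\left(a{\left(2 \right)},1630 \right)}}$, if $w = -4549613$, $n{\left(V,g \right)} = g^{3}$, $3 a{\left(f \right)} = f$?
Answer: $\frac{1517377550868}{128942123} \approx 11768.0$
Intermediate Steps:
$a{\left(f \right)} = \frac{f}{3}$
$H{\left(I,b \right)} = -406 + 2 I$ ($H{\left(I,b \right)} = \left(-406 + I\right) + I = -406 + 2 I$)
$\frac{w + n{\left(1643,-46 \right)}}{- \frac{1064831}{-108844} + H{\left(a{\left(2 \right)},1630 \right)}} = \frac{-4549613 + \left(-46\right)^{3}}{- \frac{1064831}{-108844} - \left(406 - 2 \cdot \frac{1}{3} \cdot 2\right)} = \frac{-4549613 - 97336}{\left(-1064831\right) \left(- \frac{1}{108844}\right) + \left(-406 + 2 \cdot \frac{2}{3}\right)} = - \frac{4646949}{\frac{1064831}{108844} + \left(-406 + \frac{4}{3}\right)} = - \frac{4646949}{\frac{1064831}{108844} - \frac{1214}{3}} = - \frac{4646949}{- \frac{128942123}{326532}} = \left(-4646949\right) \left(- \frac{326532}{128942123}\right) = \frac{1517377550868}{128942123}$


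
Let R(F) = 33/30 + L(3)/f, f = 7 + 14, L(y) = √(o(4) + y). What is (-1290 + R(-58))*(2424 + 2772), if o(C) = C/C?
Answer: -234382034/35 ≈ -6.6966e+6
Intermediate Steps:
o(C) = 1
L(y) = √(1 + y)
f = 21
R(F) = 251/210 (R(F) = 33/30 + √(1 + 3)/21 = 33*(1/30) + √4*(1/21) = 11/10 + 2*(1/21) = 11/10 + 2/21 = 251/210)
(-1290 + R(-58))*(2424 + 2772) = (-1290 + 251/210)*(2424 + 2772) = -270649/210*5196 = -234382034/35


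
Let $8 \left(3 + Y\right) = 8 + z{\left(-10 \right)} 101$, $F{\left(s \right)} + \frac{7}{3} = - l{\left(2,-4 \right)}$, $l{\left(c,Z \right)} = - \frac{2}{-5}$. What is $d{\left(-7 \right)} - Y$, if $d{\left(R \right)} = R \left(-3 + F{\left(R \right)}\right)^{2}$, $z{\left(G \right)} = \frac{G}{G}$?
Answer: $- \frac{433301}{1800} \approx -240.72$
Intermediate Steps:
$l{\left(c,Z \right)} = \frac{2}{5}$ ($l{\left(c,Z \right)} = \left(-2\right) \left(- \frac{1}{5}\right) = \frac{2}{5}$)
$z{\left(G \right)} = 1$
$F{\left(s \right)} = - \frac{41}{15}$ ($F{\left(s \right)} = - \frac{7}{3} - \frac{2}{5} = - \frac{41}{15}$)
$d{\left(R \right)} = \frac{7396 R}{225}$ ($d{\left(R \right)} = R \left(-3 - \frac{41}{15}\right)^{2} = R \left(- \frac{86}{15}\right)^{2} = R \frac{7396}{225} = \frac{7396 R}{225}$)
$Y = \frac{85}{8}$ ($Y = -3 + \frac{8 + 1 \cdot 101}{8} = -3 + \frac{8 + 101}{8} = -3 + \frac{1}{8} \cdot 109 = -3 + \frac{109}{8} = \frac{85}{8} \approx 10.625$)
$d{\left(-7 \right)} - Y = \frac{7396}{225} \left(-7\right) - \frac{85}{8} = - \frac{51772}{225} - \frac{85}{8} = - \frac{433301}{1800}$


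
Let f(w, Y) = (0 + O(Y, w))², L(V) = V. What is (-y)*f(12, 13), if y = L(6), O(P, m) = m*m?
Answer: -124416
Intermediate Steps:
O(P, m) = m²
f(w, Y) = w⁴ (f(w, Y) = (0 + w²)² = (w²)² = w⁴)
y = 6
(-y)*f(12, 13) = -1*6*12⁴ = -6*20736 = -124416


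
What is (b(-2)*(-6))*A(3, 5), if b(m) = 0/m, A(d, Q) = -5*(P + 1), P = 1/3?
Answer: 0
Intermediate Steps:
P = 1/3 ≈ 0.33333
A(d, Q) = -20/3 (A(d, Q) = -5*(1/3 + 1) = -5*4/3 = -20/3)
b(m) = 0
(b(-2)*(-6))*A(3, 5) = (0*(-6))*(-20/3) = 0*(-20/3) = 0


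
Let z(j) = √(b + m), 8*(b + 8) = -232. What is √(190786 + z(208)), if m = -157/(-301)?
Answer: √(17285402386 + 1806*I*√91805)/301 ≈ 436.79 + 0.0069138*I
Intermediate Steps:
m = 157/301 (m = -157*(-1/301) = 157/301 ≈ 0.52160)
b = -37 (b = -8 + (⅛)*(-232) = -8 - 29 = -37)
z(j) = 6*I*√91805/301 (z(j) = √(-37 + 157/301) = √(-10980/301) = 6*I*√91805/301)
√(190786 + z(208)) = √(190786 + 6*I*√91805/301)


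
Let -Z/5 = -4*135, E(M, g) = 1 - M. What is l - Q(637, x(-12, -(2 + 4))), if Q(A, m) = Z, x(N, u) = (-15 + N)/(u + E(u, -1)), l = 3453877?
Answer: 3451177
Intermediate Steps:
x(N, u) = -15 + N (x(N, u) = (-15 + N)/(u + (1 - u)) = (-15 + N)/1 = (-15 + N)*1 = -15 + N)
Z = 2700 (Z = -(-20)*135 = -5*(-540) = 2700)
Q(A, m) = 2700
l - Q(637, x(-12, -(2 + 4))) = 3453877 - 1*2700 = 3453877 - 2700 = 3451177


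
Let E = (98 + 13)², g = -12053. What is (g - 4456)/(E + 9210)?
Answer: -5503/7177 ≈ -0.76676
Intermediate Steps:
E = 12321 (E = 111² = 12321)
(g - 4456)/(E + 9210) = (-12053 - 4456)/(12321 + 9210) = -16509/21531 = -16509*1/21531 = -5503/7177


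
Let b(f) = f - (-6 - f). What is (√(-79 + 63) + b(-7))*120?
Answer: -960 + 480*I ≈ -960.0 + 480.0*I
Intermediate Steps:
b(f) = 6 + 2*f (b(f) = f + (6 + f) = 6 + 2*f)
(√(-79 + 63) + b(-7))*120 = (√(-79 + 63) + (6 + 2*(-7)))*120 = (√(-16) + (6 - 14))*120 = (4*I - 8)*120 = (-8 + 4*I)*120 = -960 + 480*I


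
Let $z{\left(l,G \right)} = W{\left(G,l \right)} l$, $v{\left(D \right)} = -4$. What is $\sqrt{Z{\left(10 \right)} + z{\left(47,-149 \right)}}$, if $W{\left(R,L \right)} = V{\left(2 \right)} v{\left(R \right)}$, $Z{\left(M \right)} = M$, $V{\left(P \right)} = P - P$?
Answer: $\sqrt{10} \approx 3.1623$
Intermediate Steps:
$V{\left(P \right)} = 0$
$W{\left(R,L \right)} = 0$ ($W{\left(R,L \right)} = 0 \left(-4\right) = 0$)
$z{\left(l,G \right)} = 0$ ($z{\left(l,G \right)} = 0 l = 0$)
$\sqrt{Z{\left(10 \right)} + z{\left(47,-149 \right)}} = \sqrt{10 + 0} = \sqrt{10}$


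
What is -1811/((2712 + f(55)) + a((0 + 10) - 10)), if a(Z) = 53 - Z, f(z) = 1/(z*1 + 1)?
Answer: -101416/154841 ≈ -0.65497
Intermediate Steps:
f(z) = 1/(1 + z) (f(z) = 1/(z + 1) = 1/(1 + z))
-1811/((2712 + f(55)) + a((0 + 10) - 10)) = -1811/((2712 + 1/(1 + 55)) + (53 - ((0 + 10) - 10))) = -1811/((2712 + 1/56) + (53 - (10 - 10))) = -1811/((2712 + 1/56) + (53 - 1*0)) = -1811/(151873/56 + (53 + 0)) = -1811/(151873/56 + 53) = -1811/154841/56 = -1811*56/154841 = -101416/154841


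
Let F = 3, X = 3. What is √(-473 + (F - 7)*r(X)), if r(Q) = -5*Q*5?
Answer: I*√173 ≈ 13.153*I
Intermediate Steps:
r(Q) = -25*Q
√(-473 + (F - 7)*r(X)) = √(-473 + (3 - 7)*(-25*3)) = √(-473 - 4*(-75)) = √(-473 + 300) = √(-173) = I*√173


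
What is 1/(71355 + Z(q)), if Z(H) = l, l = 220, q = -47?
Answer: 1/71575 ≈ 1.3971e-5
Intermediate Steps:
Z(H) = 220
1/(71355 + Z(q)) = 1/(71355 + 220) = 1/71575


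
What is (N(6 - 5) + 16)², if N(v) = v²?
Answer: 289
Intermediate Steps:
(N(6 - 5) + 16)² = ((6 - 5)² + 16)² = (1² + 16)² = (1 + 16)² = 17² = 289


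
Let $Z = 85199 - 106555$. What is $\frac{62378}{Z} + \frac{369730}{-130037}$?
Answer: $- \frac{8003700933}{1388535086} \approx -5.7641$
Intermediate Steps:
$Z = -21356$ ($Z = 85199 - 106555 = -21356$)
$\frac{62378}{Z} + \frac{369730}{-130037} = \frac{62378}{-21356} + \frac{369730}{-130037} = 62378 \left(- \frac{1}{21356}\right) + 369730 \left(- \frac{1}{130037}\right) = - \frac{31189}{10678} - \frac{369730}{130037} = - \frac{8003700933}{1388535086}$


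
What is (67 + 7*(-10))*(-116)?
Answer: 348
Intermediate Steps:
(67 + 7*(-10))*(-116) = (67 - 70)*(-116) = -3*(-116) = 348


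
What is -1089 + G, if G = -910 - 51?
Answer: -2050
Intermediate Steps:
G = -961
-1089 + G = -1089 - 961 = -2050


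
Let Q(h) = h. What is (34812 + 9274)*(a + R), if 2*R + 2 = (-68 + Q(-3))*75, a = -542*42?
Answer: -1120996765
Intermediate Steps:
a = -22764
R = -5327/2 (R = -1 + ((-68 - 3)*75)/2 = -1 + (-71*75)/2 = -1 + (½)*(-5325) = -1 - 5325/2 = -5327/2 ≈ -2663.5)
(34812 + 9274)*(a + R) = (34812 + 9274)*(-22764 - 5327/2) = 44086*(-50855/2) = -1120996765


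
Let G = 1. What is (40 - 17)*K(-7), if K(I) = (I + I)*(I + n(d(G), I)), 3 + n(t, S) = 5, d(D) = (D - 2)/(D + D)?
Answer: 1610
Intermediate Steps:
d(D) = (-2 + D)/(2*D) (d(D) = (-2 + D)/((2*D)) = (-2 + D)*(1/(2*D)) = (-2 + D)/(2*D))
n(t, S) = 2 (n(t, S) = -3 + 5 = 2)
K(I) = 2*I*(2 + I) (K(I) = (I + I)*(I + 2) = (2*I)*(2 + I) = 2*I*(2 + I))
(40 - 17)*K(-7) = (40 - 17)*(2*(-7)*(2 - 7)) = 23*(2*(-7)*(-5)) = 23*70 = 1610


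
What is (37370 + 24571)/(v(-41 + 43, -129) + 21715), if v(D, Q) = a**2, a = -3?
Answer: 61941/21724 ≈ 2.8513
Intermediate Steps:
v(D, Q) = 9 (v(D, Q) = (-3)**2 = 9)
(37370 + 24571)/(v(-41 + 43, -129) + 21715) = (37370 + 24571)/(9 + 21715) = 61941/21724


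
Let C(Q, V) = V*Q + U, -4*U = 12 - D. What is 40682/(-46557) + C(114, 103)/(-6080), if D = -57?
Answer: -3172862983/1132266240 ≈ -2.8022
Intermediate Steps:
U = -69/4 (U = -(12 - 1*(-57))/4 = -(12 + 57)/4 = -¼*69 = -69/4 ≈ -17.250)
C(Q, V) = -69/4 + Q*V (C(Q, V) = V*Q - 69/4 = Q*V - 69/4 = -69/4 + Q*V)
40682/(-46557) + C(114, 103)/(-6080) = 40682/(-46557) + (-69/4 + 114*103)/(-6080) = 40682*(-1/46557) + (-69/4 + 11742)*(-1/6080) = -40682/46557 + (46899/4)*(-1/6080) = -40682/46557 - 46899/24320 = -3172862983/1132266240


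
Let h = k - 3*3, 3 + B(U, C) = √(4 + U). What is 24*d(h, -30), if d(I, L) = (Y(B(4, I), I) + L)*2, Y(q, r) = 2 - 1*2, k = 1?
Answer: -1440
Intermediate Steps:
B(U, C) = -3 + √(4 + U)
Y(q, r) = 0 (Y(q, r) = 2 - 2 = 0)
h = -8 (h = 1 - 3*3 = 1 - 9 = -8)
d(I, L) = 2*L (d(I, L) = (0 + L)*2 = L*2 = 2*L)
24*d(h, -30) = 24*(2*(-30)) = 24*(-60) = -1440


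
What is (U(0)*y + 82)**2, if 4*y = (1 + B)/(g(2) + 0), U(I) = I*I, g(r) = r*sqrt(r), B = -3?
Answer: 6724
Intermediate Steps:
g(r) = r**(3/2)
U(I) = I**2
y = -sqrt(2)/8 (y = ((1 - 3)/(2**(3/2) + 0))/4 = (-2/(2*sqrt(2) + 0))/4 = (-2*sqrt(2)/4)/4 = (-sqrt(2)/2)/4 = -sqrt(2)/8 ≈ -0.17678)
(U(0)*y + 82)**2 = (0**2*(-sqrt(2)/8) + 82)**2 = (0*(-sqrt(2)/8) + 82)**2 = (0 + 82)**2 = 82**2 = 6724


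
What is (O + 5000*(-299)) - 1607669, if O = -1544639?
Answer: -4647308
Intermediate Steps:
(O + 5000*(-299)) - 1607669 = (-1544639 + 5000*(-299)) - 1607669 = (-1544639 - 1495000) - 1607669 = -3039639 - 1607669 = -4647308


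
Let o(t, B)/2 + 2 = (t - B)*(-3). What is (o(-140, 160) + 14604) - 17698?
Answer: -1298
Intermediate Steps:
o(t, B) = -4 - 6*t + 6*B (o(t, B) = -4 + 2*((t - B)*(-3)) = -4 + 2*(-3*t + 3*B) = -4 + (-6*t + 6*B) = -4 - 6*t + 6*B)
(o(-140, 160) + 14604) - 17698 = ((-4 - 6*(-140) + 6*160) + 14604) - 17698 = ((-4 + 840 + 960) + 14604) - 17698 = (1796 + 14604) - 17698 = 16400 - 17698 = -1298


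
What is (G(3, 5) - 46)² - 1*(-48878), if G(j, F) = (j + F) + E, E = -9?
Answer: 51087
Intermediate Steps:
G(j, F) = -9 + F + j (G(j, F) = (j + F) - 9 = (F + j) - 9 = -9 + F + j)
(G(3, 5) - 46)² - 1*(-48878) = ((-9 + 5 + 3) - 46)² - 1*(-48878) = (-1 - 46)² + 48878 = (-47)² + 48878 = 2209 + 48878 = 51087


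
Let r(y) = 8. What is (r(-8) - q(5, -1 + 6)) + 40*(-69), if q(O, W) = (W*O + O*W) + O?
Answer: -2807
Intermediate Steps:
q(O, W) = O + 2*O*W (q(O, W) = (O*W + O*W) + O = 2*O*W + O = O + 2*O*W)
(r(-8) - q(5, -1 + 6)) + 40*(-69) = (8 - 5*(1 + 2*(-1 + 6))) + 40*(-69) = (8 - 5*(1 + 2*5)) - 2760 = (8 - 5*(1 + 10)) - 2760 = (8 - 5*11) - 2760 = (8 - 1*55) - 2760 = (8 - 55) - 2760 = -47 - 2760 = -2807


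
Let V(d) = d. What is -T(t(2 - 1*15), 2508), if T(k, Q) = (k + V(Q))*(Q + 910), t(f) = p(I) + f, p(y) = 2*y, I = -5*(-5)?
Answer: -8698810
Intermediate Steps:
I = 25
t(f) = 50 + f (t(f) = 2*25 + f = 50 + f)
T(k, Q) = (910 + Q)*(Q + k) (T(k, Q) = (k + Q)*(Q + 910) = (Q + k)*(910 + Q) = (910 + Q)*(Q + k))
-T(t(2 - 1*15), 2508) = -(2508² + 910*2508 + 910*(50 + (2 - 1*15)) + 2508*(50 + (2 - 1*15))) = -(6290064 + 2282280 + 910*(50 + (2 - 15)) + 2508*(50 + (2 - 15))) = -(6290064 + 2282280 + 910*(50 - 13) + 2508*(50 - 13)) = -(6290064 + 2282280 + 910*37 + 2508*37) = -(6290064 + 2282280 + 33670 + 92796) = -1*8698810 = -8698810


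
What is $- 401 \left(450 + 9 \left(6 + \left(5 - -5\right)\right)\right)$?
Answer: $-238194$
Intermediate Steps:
$- 401 \left(450 + 9 \left(6 + \left(5 - -5\right)\right)\right) = - 401 \left(450 + 9 \left(6 + \left(5 + 5\right)\right)\right) = - 401 \left(450 + 9 \left(6 + 10\right)\right) = - 401 \left(450 + 9 \cdot 16\right) = - 401 \left(450 + 144\right) = \left(-401\right) 594 = -238194$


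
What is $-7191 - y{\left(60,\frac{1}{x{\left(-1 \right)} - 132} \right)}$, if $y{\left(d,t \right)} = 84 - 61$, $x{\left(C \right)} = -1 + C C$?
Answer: $-7214$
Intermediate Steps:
$x{\left(C \right)} = -1 + C^{2}$
$y{\left(d,t \right)} = 23$ ($y{\left(d,t \right)} = 84 - 61 = 23$)
$-7191 - y{\left(60,\frac{1}{x{\left(-1 \right)} - 132} \right)} = -7191 - 23 = -7214$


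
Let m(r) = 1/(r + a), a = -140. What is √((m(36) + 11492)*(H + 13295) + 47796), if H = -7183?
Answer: 2*√2969619042/13 ≈ 8383.7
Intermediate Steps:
m(r) = 1/(-140 + r) (m(r) = 1/(r - 140) = 1/(-140 + r))
√((m(36) + 11492)*(H + 13295) + 47796) = √((1/(-140 + 36) + 11492)*(-7183 + 13295) + 47796) = √((1/(-104) + 11492)*6112 + 47796) = √((-1/104 + 11492)*6112 + 47796) = √((1195167/104)*6112 + 47796) = √(913107588/13 + 47796) = √(913728936/13) = 2*√2969619042/13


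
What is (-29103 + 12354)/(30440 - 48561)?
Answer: 16749/18121 ≈ 0.92429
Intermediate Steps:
(-29103 + 12354)/(30440 - 48561) = -16749/(-18121) = -16749*(-1/18121) = 16749/18121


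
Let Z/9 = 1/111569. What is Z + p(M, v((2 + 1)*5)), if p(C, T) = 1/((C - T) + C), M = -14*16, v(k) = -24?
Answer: -107753/47305256 ≈ -0.0022778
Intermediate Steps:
M = -224
p(C, T) = 1/(-T + 2*C)
Z = 9/111569 ≈ 8.0668e-5
Z + p(M, v((2 + 1)*5)) = 9/111569 + 1/(-1*(-24) + 2*(-224)) = 9/111569 + 1/(24 - 448) = 9/111569 + 1/(-424) = 9/111569 - 1/424 = -107753/47305256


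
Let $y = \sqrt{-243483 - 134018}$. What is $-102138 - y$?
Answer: $-102138 - i \sqrt{377501} \approx -1.0214 \cdot 10^{5} - 614.41 i$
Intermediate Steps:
$y = i \sqrt{377501}$ ($y = \sqrt{-377501} = i \sqrt{377501} \approx 614.41 i$)
$-102138 - y = -102138 - i \sqrt{377501}$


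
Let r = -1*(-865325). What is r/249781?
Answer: 865325/249781 ≈ 3.4643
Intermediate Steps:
r = 865325
r/249781 = 865325/249781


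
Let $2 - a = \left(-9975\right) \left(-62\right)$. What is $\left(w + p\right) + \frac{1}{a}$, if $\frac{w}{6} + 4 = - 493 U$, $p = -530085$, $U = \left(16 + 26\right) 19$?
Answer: $- \frac{1787681459665}{618448} \approx -2.8906 \cdot 10^{6}$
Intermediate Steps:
$a = -618448$ ($a = 2 - \left(-9975\right) \left(-62\right) = 2 - 618450 = -618448$)
$U = 798$ ($U = 42 \cdot 19 = 798$)
$w = -2360508$ ($w = -24 + 6 \left(\left(-493\right) 798\right) = -24 + 6 \left(-393414\right) = -24 - 2360484 = -2360508$)
$\left(w + p\right) + \frac{1}{a} = \left(-2360508 - 530085\right) + \frac{1}{-618448} = -2890593 - \frac{1}{618448} = - \frac{1787681459665}{618448}$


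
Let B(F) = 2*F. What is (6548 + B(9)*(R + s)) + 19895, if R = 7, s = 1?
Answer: 26587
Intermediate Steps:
(6548 + B(9)*(R + s)) + 19895 = (6548 + (2*9)*(7 + 1)) + 19895 = (6548 + 18*8) + 19895 = (6548 + 144) + 19895 = 6692 + 19895 = 26587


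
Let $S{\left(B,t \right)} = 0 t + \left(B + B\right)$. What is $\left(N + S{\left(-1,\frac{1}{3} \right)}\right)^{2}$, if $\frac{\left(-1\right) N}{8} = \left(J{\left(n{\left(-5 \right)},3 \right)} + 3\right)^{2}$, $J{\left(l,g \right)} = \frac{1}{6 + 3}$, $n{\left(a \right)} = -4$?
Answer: $\frac{41396356}{6561} \approx 6309.5$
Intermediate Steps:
$J{\left(l,g \right)} = \frac{1}{9}$
$N = - \frac{6272}{81}$ ($N = - 8 \left(\frac{1}{9} + 3\right)^{2} = - 8 \left(\frac{28}{9}\right)^{2} = \left(-8\right) \frac{784}{81} = - \frac{6272}{81} \approx -77.432$)
$S{\left(B,t \right)} = 2 B$ ($S{\left(B,t \right)} = 0 + 2 B = 2 B$)
$\left(N + S{\left(-1,\frac{1}{3} \right)}\right)^{2} = \left(- \frac{6272}{81} + 2 \left(-1\right)\right)^{2} = \left(- \frac{6272}{81} - 2\right)^{2} = \left(- \frac{6434}{81}\right)^{2} = \frac{41396356}{6561}$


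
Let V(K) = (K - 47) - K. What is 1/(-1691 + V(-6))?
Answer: -1/1738 ≈ -0.00057537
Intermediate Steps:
V(K) = -47 (V(K) = (-47 + K) - K = -47)
1/(-1691 + V(-6)) = 1/(-1691 - 47) = 1/(-1738) = -1/1738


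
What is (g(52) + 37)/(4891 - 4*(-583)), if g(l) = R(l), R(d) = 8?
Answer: 45/7223 ≈ 0.0062301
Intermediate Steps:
g(l) = 8
(g(52) + 37)/(4891 - 4*(-583)) = (8 + 37)/(4891 - 4*(-583)) = 45/(4891 + 2332) = 45/7223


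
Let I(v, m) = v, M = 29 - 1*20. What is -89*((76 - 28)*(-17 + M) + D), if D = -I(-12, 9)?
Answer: 33108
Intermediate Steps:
M = 9 (M = 29 - 20 = 9)
D = 12 (D = -1*(-12) = 12)
-89*((76 - 28)*(-17 + M) + D) = -89*((76 - 28)*(-17 + 9) + 12) = -89*(48*(-8) + 12) = -89*(-384 + 12) = -89*(-372) = 33108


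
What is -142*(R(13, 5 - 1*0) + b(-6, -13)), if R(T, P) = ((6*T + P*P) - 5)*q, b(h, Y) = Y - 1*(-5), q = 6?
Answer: -82360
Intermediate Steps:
b(h, Y) = 5 + Y (b(h, Y) = Y + 5 = 5 + Y)
R(T, P) = -30 + 6*P**2 + 36*T (R(T, P) = ((6*T + P*P) - 5)*6 = ((6*T + P**2) - 5)*6 = ((P**2 + 6*T) - 5)*6 = (-5 + P**2 + 6*T)*6 = -30 + 6*P**2 + 36*T)
-142*(R(13, 5 - 1*0) + b(-6, -13)) = -142*((-30 + 6*(5 - 1*0)**2 + 36*13) + (5 - 13)) = -142*((-30 + 6*(5 + 0)**2 + 468) - 8) = -142*((-30 + 6*5**2 + 468) - 8) = -142*((-30 + 6*25 + 468) - 8) = -142*((-30 + 150 + 468) - 8) = -142*(588 - 8) = -142*580 = -82360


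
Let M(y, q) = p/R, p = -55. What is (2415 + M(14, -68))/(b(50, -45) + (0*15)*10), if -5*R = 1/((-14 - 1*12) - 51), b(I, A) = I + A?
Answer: -3752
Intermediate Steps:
b(I, A) = A + I
R = 1/385 (R = -1/(5*((-14 - 1*12) - 51)) = -1/(5*((-14 - 12) - 51)) = -1/(5*(-26 - 51)) = -⅕/(-77) = -⅕*(-1/77) = 1/385 ≈ 0.0025974)
M(y, q) = -21175 (M(y, q) = -55/1/385 = -55*385 = -21175)
(2415 + M(14, -68))/(b(50, -45) + (0*15)*10) = (2415 - 21175)/((-45 + 50) + (0*15)*10) = -18760/(5 + 0*10) = -18760/(5 + 0) = -18760/5 = -18760*⅕ = -3752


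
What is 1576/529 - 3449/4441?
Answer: 5174495/2349289 ≈ 2.2026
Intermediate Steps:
1576/529 - 3449/4441 = 5174495/2349289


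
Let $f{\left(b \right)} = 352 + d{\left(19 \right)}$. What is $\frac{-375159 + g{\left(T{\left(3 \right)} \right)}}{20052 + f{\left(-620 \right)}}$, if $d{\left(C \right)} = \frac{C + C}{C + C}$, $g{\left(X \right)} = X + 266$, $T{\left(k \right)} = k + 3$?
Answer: $- \frac{374887}{20405} \approx -18.372$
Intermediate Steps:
$T{\left(k \right)} = 3 + k$
$g{\left(X \right)} = 266 + X$
$d{\left(C \right)} = 1$ ($d{\left(C \right)} = \frac{2 C}{2 C} = 2 C \frac{1}{2 C} = 1$)
$f{\left(b \right)} = 353$ ($f{\left(b \right)} = 352 + 1 = 353$)
$\frac{-375159 + g{\left(T{\left(3 \right)} \right)}}{20052 + f{\left(-620 \right)}} = \frac{-375159 + \left(266 + \left(3 + 3\right)\right)}{20052 + 353} = \frac{-375159 + \left(266 + 6\right)}{20405} = \left(-375159 + 272\right) \frac{1}{20405} = \left(-374887\right) \frac{1}{20405} = - \frac{374887}{20405}$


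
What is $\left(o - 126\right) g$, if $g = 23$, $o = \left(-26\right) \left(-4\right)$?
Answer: $-506$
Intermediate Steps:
$o = 104$
$\left(o - 126\right) g = \left(104 - 126\right) 23 = \left(-22\right) 23 = -506$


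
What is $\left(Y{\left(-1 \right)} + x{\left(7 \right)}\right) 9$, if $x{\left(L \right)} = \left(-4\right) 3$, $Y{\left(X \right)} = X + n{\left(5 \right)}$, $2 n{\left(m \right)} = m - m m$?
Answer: $-207$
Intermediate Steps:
$n{\left(m \right)} = \frac{m}{2} - \frac{m^{2}}{2}$ ($n{\left(m \right)} = \frac{m - m m}{2} = \frac{m - m^{2}}{2} = \frac{m}{2} - \frac{m^{2}}{2}$)
$Y{\left(X \right)} = -10 + X$ ($Y{\left(X \right)} = X + \frac{1}{2} \cdot 5 \left(1 - 5\right) = X + \frac{1}{2} \cdot 5 \left(-4\right) = X - 10 = -10 + X$)
$x{\left(L \right)} = -12$
$\left(Y{\left(-1 \right)} + x{\left(7 \right)}\right) 9 = \left(\left(-10 - 1\right) - 12\right) 9 = \left(-11 - 12\right) 9 = \left(-23\right) 9 = -207$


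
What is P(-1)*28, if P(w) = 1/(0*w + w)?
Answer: -28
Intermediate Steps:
P(w) = 1/w (P(w) = 1/(0 + w) = 1/w)
P(-1)*28 = 28/(-1) = -1*28 = -28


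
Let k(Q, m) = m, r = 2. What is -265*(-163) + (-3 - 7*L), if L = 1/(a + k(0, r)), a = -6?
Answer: 172775/4 ≈ 43194.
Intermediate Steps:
L = -1/4 (L = 1/(-6 + 2) = 1/(-4) = -1/4 ≈ -0.25000)
-265*(-163) + (-3 - 7*L) = -265*(-163) + (-3 - 7*(-1/4)) = 43195 + (-3 + 7/4) = 43195 - 5/4 = 172775/4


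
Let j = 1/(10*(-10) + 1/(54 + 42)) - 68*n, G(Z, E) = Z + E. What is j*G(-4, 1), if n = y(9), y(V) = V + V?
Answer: 35247816/9599 ≈ 3672.0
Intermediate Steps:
y(V) = 2*V
n = 18 (n = 2*9 = 18)
G(Z, E) = E + Z
j = -11749272/9599 (j = 1/(10*(-10) + 1/(54 + 42)) - 68*18 = 1/(-100 + 1/96) - 1224 = 1/(-9599/96) - 1224 = -96/9599 - 1224 = -11749272/9599 ≈ -1224.0)
j*G(-4, 1) = -11749272*(1 - 4)/9599 = -11749272/9599*(-3) = 35247816/9599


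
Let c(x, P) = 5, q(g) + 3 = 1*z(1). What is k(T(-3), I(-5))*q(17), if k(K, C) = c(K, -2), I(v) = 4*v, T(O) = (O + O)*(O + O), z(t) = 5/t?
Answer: 10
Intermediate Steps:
T(O) = 4*O**2 (T(O) = (2*O)*(2*O) = 4*O**2)
q(g) = 2 (q(g) = -3 + 1*(5/1) = -3 + 1*(5*1) = -3 + 1*5 = -3 + 5 = 2)
k(K, C) = 5
k(T(-3), I(-5))*q(17) = 5*2 = 10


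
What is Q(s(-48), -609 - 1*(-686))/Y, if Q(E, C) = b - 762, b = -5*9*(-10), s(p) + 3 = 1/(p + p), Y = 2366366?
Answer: -156/1183183 ≈ -0.00013185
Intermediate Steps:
s(p) = -3 + 1/(2*p) (s(p) = -3 + 1/(p + p) = -3 + 1/(2*p))
b = 450 (b = -45*(-10) = 450)
Q(E, C) = -312 (Q(E, C) = 450 - 762 = -312)
Q(s(-48), -609 - 1*(-686))/Y = -312/2366366 = -312*1/2366366 = -156/1183183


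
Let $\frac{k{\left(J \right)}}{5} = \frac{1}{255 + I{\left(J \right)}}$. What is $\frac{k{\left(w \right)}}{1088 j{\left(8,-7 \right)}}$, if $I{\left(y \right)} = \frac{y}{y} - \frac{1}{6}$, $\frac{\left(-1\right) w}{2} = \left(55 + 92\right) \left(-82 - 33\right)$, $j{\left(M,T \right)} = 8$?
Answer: $\frac{3}{1336064} \approx 2.2454 \cdot 10^{-6}$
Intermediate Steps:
$w = 33810$ ($w = - 2 \left(55 + 92\right) \left(-82 - 33\right) = - 2 \cdot 147 \left(-115\right) = \left(-2\right) \left(-16905\right) = 33810$)
$I{\left(y \right)} = \frac{5}{6}$ ($I{\left(y \right)} = 1 - \frac{1}{6} = \frac{5}{6}$)
$k{\left(J \right)} = \frac{6}{307}$ ($k{\left(J \right)} = \frac{5}{255 + \frac{5}{6}} = \frac{5}{\frac{1535}{6}} = 5 \cdot \frac{6}{1535} = \frac{6}{307}$)
$\frac{k{\left(w \right)}}{1088 j{\left(8,-7 \right)}} = \frac{6}{307 \cdot 1088 \cdot 8} = \frac{6}{307 \cdot 8704} = \frac{6}{307} \cdot \frac{1}{8704} = \frac{3}{1336064}$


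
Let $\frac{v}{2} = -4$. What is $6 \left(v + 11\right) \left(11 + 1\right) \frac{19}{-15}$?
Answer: $- \frac{1368}{5} \approx -273.6$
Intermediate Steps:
$v = -8$ ($v = 2 \left(-4\right) = -8$)
$6 \left(v + 11\right) \left(11 + 1\right) \frac{19}{-15} = 6 \left(-8 + 11\right) \left(11 + 1\right) \frac{19}{-15} = 6 \cdot 3 \cdot 12 \cdot 19 \left(- \frac{1}{15}\right) = 6 \cdot 36 \left(- \frac{19}{15}\right) = 216 \left(- \frac{19}{15}\right) = - \frac{1368}{5}$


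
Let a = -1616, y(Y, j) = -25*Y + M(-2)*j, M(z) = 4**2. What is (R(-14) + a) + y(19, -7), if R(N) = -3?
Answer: -2206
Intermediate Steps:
M(z) = 16
y(Y, j) = -25*Y + 16*j
(R(-14) + a) + y(19, -7) = (-3 - 1616) + (-25*19 + 16*(-7)) = -1619 + (-475 - 112) = -1619 - 587 = -2206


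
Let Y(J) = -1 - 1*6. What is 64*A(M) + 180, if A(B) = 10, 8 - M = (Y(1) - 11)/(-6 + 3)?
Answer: 820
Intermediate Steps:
Y(J) = -7 (Y(J) = -1 - 6 = -7)
M = 2 (M = 8 - (-7 - 11)/(-6 + 3) = 8 - (-18)/(-3) = 8 - (-18)*(-1)/3 = 8 - 1*6 = 8 - 6 = 2)
64*A(M) + 180 = 64*10 + 180 = 640 + 180 = 820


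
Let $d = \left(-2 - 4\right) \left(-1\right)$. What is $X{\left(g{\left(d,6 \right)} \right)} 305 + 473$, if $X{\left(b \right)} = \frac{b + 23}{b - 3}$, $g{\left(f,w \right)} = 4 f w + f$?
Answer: $\frac{122296}{147} \approx 831.95$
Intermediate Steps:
$d = 6$ ($d = \left(-6\right) \left(-1\right) = 6$)
$g{\left(f,w \right)} = f + 4 f w$ ($g{\left(f,w \right)} = 4 f w + f = f + 4 f w$)
$X{\left(b \right)} = \frac{23 + b}{-3 + b}$
$X{\left(g{\left(d,6 \right)} \right)} 305 + 473 = \frac{23 + 6 \left(1 + 4 \cdot 6\right)}{-3 + 6 \left(1 + 4 \cdot 6\right)} 305 + 473 = \frac{23 + 6 \left(1 + 24\right)}{-3 + 6 \left(1 + 24\right)} 305 + 473 = \frac{23 + 6 \cdot 25}{-3 + 6 \cdot 25} \cdot 305 + 473 = \frac{23 + 150}{-3 + 150} \cdot 305 + 473 = \frac{1}{147} \cdot 173 \cdot 305 + 473 = \frac{173}{147} \cdot 305 + 473 = \frac{52765}{147} + 473 = \frac{122296}{147}$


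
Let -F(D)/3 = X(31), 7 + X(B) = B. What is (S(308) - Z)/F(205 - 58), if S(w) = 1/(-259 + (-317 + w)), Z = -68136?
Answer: -18260447/19296 ≈ -946.33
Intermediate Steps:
X(B) = -7 + B
S(w) = 1/(-576 + w)
F(D) = -72 (F(D) = -3*(-7 + 31) = -3*24 = -72)
(S(308) - Z)/F(205 - 58) = (1/(-576 + 308) - 1*(-68136))/(-72) = (1/(-268) + 68136)*(-1/72) = (-1/268 + 68136)*(-1/72) = (18260447/268)*(-1/72) = -18260447/19296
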